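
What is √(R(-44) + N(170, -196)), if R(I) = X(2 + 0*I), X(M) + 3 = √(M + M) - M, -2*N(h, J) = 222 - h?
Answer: I*√29 ≈ 5.3852*I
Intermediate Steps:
N(h, J) = -111 + h/2 (N(h, J) = -(222 - h)/2 = -111 + h/2)
X(M) = -3 - M + √2*√M (X(M) = -3 + (√(M + M) - M) = -3 + (√(2*M) - M) = -3 + (√2*√M - M) = -3 + (-M + √2*√M) = -3 - M + √2*√M)
R(I) = -3 (R(I) = -3 - (2 + 0*I) + √2*√(2 + 0*I) = -3 - (2 + 0) + √2*√(2 + 0) = -3 - 1*2 + √2*√2 = -3 - 2 + 2 = -3)
√(R(-44) + N(170, -196)) = √(-3 + (-111 + (½)*170)) = √(-3 + (-111 + 85)) = √(-3 - 26) = √(-29) = I*√29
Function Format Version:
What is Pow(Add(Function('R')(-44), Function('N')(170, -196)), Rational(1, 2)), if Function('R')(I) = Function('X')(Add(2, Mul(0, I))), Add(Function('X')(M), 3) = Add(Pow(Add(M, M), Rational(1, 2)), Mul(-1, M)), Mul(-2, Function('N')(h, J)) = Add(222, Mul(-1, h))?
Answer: Mul(I, Pow(29, Rational(1, 2))) ≈ Mul(5.3852, I)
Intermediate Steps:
Function('N')(h, J) = Add(-111, Mul(Rational(1, 2), h)) (Function('N')(h, J) = Mul(Rational(-1, 2), Add(222, Mul(-1, h))) = Add(-111, Mul(Rational(1, 2), h)))
Function('X')(M) = Add(-3, Mul(-1, M), Mul(Pow(2, Rational(1, 2)), Pow(M, Rational(1, 2)))) (Function('X')(M) = Add(-3, Add(Pow(Add(M, M), Rational(1, 2)), Mul(-1, M))) = Add(-3, Add(Pow(Mul(2, M), Rational(1, 2)), Mul(-1, M))) = Add(-3, Add(Mul(Pow(2, Rational(1, 2)), Pow(M, Rational(1, 2))), Mul(-1, M))) = Add(-3, Add(Mul(-1, M), Mul(Pow(2, Rational(1, 2)), Pow(M, Rational(1, 2))))) = Add(-3, Mul(-1, M), Mul(Pow(2, Rational(1, 2)), Pow(M, Rational(1, 2)))))
Function('R')(I) = -3 (Function('R')(I) = Add(-3, Mul(-1, Add(2, Mul(0, I))), Mul(Pow(2, Rational(1, 2)), Pow(Add(2, Mul(0, I)), Rational(1, 2)))) = Add(-3, Mul(-1, Add(2, 0)), Mul(Pow(2, Rational(1, 2)), Pow(Add(2, 0), Rational(1, 2)))) = Add(-3, Mul(-1, 2), Mul(Pow(2, Rational(1, 2)), Pow(2, Rational(1, 2)))) = Add(-3, -2, 2) = -3)
Pow(Add(Function('R')(-44), Function('N')(170, -196)), Rational(1, 2)) = Pow(Add(-3, Add(-111, Mul(Rational(1, 2), 170))), Rational(1, 2)) = Pow(Add(-3, Add(-111, 85)), Rational(1, 2)) = Pow(Add(-3, -26), Rational(1, 2)) = Pow(-29, Rational(1, 2)) = Mul(I, Pow(29, Rational(1, 2)))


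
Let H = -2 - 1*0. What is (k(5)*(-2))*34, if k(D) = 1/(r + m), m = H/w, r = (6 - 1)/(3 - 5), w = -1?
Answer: 136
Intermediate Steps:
H = -2 (H = -2 + 0 = -2)
r = -5/2 (r = 5/(-2) = 5*(-1/2) = -5/2 ≈ -2.5000)
m = 2 (m = -2/(-1) = -2*(-1) = 2)
k(D) = -2 (k(D) = 1/(-5/2 + 2) = 1/(-1/2) = -2)
(k(5)*(-2))*34 = -2*(-2)*34 = 4*34 = 136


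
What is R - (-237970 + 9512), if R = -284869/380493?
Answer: 86926384925/380493 ≈ 2.2846e+5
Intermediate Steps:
R = -284869/380493 (R = -284869*1/380493 = -284869/380493 ≈ -0.74868)
R - (-237970 + 9512) = -284869/380493 - (-237970 + 9512) = -284869/380493 - 1*(-228458) = -284869/380493 + 228458 = 86926384925/380493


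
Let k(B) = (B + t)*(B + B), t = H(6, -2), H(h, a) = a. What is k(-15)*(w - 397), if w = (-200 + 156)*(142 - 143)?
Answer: -180030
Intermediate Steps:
t = -2
k(B) = 2*B*(-2 + B) (k(B) = (B - 2)*(B + B) = (-2 + B)*(2*B) = 2*B*(-2 + B))
w = 44 (w = -44*(-1) = 44)
k(-15)*(w - 397) = (2*(-15)*(-2 - 15))*(44 - 397) = (2*(-15)*(-17))*(-353) = 510*(-353) = -180030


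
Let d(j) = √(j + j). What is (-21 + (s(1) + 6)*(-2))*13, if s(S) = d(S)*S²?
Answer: -429 - 26*√2 ≈ -465.77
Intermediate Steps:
d(j) = √2*√j (d(j) = √(2*j) = √2*√j)
s(S) = √2*S^(5/2) (s(S) = (√2*√S)*S² = √2*S^(5/2))
(-21 + (s(1) + 6)*(-2))*13 = (-21 + (√2*1^(5/2) + 6)*(-2))*13 = (-21 + (√2*1 + 6)*(-2))*13 = (-21 + (√2 + 6)*(-2))*13 = (-21 + (6 + √2)*(-2))*13 = (-21 + (-12 - 2*√2))*13 = (-33 - 2*√2)*13 = -429 - 26*√2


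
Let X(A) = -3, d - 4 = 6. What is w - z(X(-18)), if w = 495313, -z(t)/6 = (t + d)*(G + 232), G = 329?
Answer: 518875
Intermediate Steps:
d = 10 (d = 4 + 6 = 10)
z(t) = -33660 - 3366*t (z(t) = -6*(t + 10)*(329 + 232) = -6*(10 + t)*561 = -6*(5610 + 561*t) = -33660 - 3366*t)
w - z(X(-18)) = 495313 - (-33660 - 3366*(-3)) = 495313 - (-33660 + 10098) = 495313 - 1*(-23562) = 495313 + 23562 = 518875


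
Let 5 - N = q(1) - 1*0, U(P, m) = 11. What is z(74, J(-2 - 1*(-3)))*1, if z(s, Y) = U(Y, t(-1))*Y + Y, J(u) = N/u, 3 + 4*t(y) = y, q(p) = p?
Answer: 48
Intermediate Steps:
t(y) = -¾ + y/4
N = 4 (N = 5 - (1 - 1*0) = 5 - (1 + 0) = 5 - 1*1 = 5 - 1 = 4)
J(u) = 4/u
z(s, Y) = 12*Y (z(s, Y) = 11*Y + Y = 12*Y)
z(74, J(-2 - 1*(-3)))*1 = (12*(4/(-2 - 1*(-3))))*1 = (12*(4/(-2 + 3)))*1 = (12*(4/1))*1 = (12*(4*1))*1 = (12*4)*1 = 48*1 = 48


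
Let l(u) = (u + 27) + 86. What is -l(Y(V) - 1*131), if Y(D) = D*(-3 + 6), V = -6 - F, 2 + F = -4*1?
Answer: 18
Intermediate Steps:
F = -6 (F = -2 - 4*1 = -2 - 4 = -6)
V = 0 (V = -6 - 1*(-6) = -6 + 6 = 0)
Y(D) = 3*D (Y(D) = D*3 = 3*D)
l(u) = 113 + u (l(u) = (27 + u) + 86 = 113 + u)
-l(Y(V) - 1*131) = -(113 + (3*0 - 1*131)) = -(113 + (0 - 131)) = -(113 - 131) = -1*(-18) = 18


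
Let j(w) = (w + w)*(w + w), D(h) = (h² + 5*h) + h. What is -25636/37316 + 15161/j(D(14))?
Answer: -1868425431/2925574400 ≈ -0.63865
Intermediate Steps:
D(h) = h² + 6*h
j(w) = 4*w² (j(w) = (2*w)*(2*w) = 4*w²)
-25636/37316 + 15161/j(D(14)) = -25636/37316 + 15161/((4*(14*(6 + 14))²)) = -25636*1/37316 + 15161/((4*(14*20)²)) = -6409/9329 + 15161/((4*280²)) = -6409/9329 + 15161/((4*78400)) = -6409/9329 + 15161/313600 = -1868425431/2925574400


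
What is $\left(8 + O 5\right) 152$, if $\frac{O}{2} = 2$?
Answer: $4256$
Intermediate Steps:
$O = 4$ ($O = 2 \cdot 2 = 4$)
$\left(8 + O 5\right) 152 = \left(8 + 4 \cdot 5\right) 152 = \left(8 + 20\right) 152 = 28 \cdot 152 = 4256$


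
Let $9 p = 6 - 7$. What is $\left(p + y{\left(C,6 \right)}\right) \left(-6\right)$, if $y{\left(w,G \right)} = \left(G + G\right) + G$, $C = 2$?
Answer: $- \frac{322}{3} \approx -107.33$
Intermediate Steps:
$y{\left(w,G \right)} = 3 G$ ($y{\left(w,G \right)} = 2 G + G = 3 G$)
$p = - \frac{1}{9}$ ($p = \frac{6 - 7}{9} = \frac{1}{9} \left(-1\right) = - \frac{1}{9} \approx -0.11111$)
$\left(p + y{\left(C,6 \right)}\right) \left(-6\right) = \left(- \frac{1}{9} + 3 \cdot 6\right) \left(-6\right) = \left(- \frac{1}{9} + 18\right) \left(-6\right) = \frac{161}{9} \left(-6\right) = - \frac{322}{3}$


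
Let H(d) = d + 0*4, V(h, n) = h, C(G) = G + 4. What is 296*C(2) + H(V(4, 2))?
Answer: 1780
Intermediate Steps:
C(G) = 4 + G
H(d) = d (H(d) = d + 0 = d)
296*C(2) + H(V(4, 2)) = 296*(4 + 2) + 4 = 296*6 + 4 = 1776 + 4 = 1780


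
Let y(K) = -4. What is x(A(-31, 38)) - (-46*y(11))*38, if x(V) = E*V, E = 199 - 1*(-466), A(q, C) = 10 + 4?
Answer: 2318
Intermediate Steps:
A(q, C) = 14
E = 665 (E = 199 + 466 = 665)
x(V) = 665*V
x(A(-31, 38)) - (-46*y(11))*38 = 665*14 - (-46*(-4))*38 = 9310 - 184*38 = 9310 - 1*6992 = 9310 - 6992 = 2318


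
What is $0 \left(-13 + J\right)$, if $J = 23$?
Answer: $0$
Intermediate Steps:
$0 \left(-13 + J\right) = 0 \left(-13 + 23\right) = 0 \cdot 10 = 0$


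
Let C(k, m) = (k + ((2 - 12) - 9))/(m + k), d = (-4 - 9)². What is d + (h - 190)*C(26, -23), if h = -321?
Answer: -3070/3 ≈ -1023.3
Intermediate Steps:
d = 169 (d = (-13)² = 169)
C(k, m) = (-19 + k)/(k + m) (C(k, m) = (k + (-10 - 9))/(k + m) = (k - 19)/(k + m) = (-19 + k)/(k + m))
d + (h - 190)*C(26, -23) = 169 + (-321 - 190)*((-19 + 26)/(26 - 23)) = 169 - 511*7/3 = 169 - 3577/3 = -3070/3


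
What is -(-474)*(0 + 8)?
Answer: 3792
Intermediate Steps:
-(-474)*(0 + 8) = -(-474)*8 = -237*(-16) = 3792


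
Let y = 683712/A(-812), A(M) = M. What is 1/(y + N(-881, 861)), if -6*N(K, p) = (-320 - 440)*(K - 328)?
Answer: -203/31258348 ≈ -6.4943e-6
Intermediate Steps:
N(K, p) = -124640/3 + 380*K/3 (N(K, p) = -(-320 - 440)*(K - 328)/6 = -(-380)*(-328 + K)/3 = -(249280 - 760*K)/6 = -124640/3 + 380*K/3)
y = -170928/203 (y = 683712/(-812) = 683712*(-1/812) = -170928/203 ≈ -842.01)
1/(y + N(-881, 861)) = 1/(-170928/203 + (-124640/3 + (380/3)*(-881))) = 1/(-170928/203 + (-124640/3 - 334780/3)) = 1/(-170928/203 - 153140) = 1/(-31258348/203) = -203/31258348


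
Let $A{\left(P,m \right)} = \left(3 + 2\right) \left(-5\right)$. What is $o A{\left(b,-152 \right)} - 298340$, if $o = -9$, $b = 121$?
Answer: $-298115$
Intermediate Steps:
$A{\left(P,m \right)} = -25$ ($A{\left(P,m \right)} = 5 \left(-5\right) = -25$)
$o A{\left(b,-152 \right)} - 298340 = \left(-9\right) \left(-25\right) - 298340 = 225 - 298340 = -298115$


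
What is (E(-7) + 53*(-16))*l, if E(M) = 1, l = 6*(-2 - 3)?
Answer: 25410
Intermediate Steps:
l = -30 (l = 6*(-5) = -30)
(E(-7) + 53*(-16))*l = (1 + 53*(-16))*(-30) = (1 - 848)*(-30) = -847*(-30) = 25410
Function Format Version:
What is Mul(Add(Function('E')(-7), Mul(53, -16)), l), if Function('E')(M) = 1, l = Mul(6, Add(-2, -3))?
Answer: 25410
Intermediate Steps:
l = -30 (l = Mul(6, -5) = -30)
Mul(Add(Function('E')(-7), Mul(53, -16)), l) = Mul(Add(1, Mul(53, -16)), -30) = Mul(Add(1, -848), -30) = Mul(-847, -30) = 25410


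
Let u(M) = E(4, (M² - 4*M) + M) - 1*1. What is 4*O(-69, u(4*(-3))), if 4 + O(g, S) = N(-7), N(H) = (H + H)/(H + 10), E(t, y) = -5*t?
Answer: -104/3 ≈ -34.667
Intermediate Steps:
u(M) = -21 (u(M) = -5*4 - 1*1 = -20 - 1 = -21)
N(H) = 2*H/(10 + H) (N(H) = (2*H)/(10 + H) = 2*H/(10 + H))
O(g, S) = -26/3 (O(g, S) = -4 + 2*(-7)/(10 - 7) = -4 + 2*(-7)/3 = -4 + 2*(-7)*(⅓) = -4 - 14/3 = -26/3)
4*O(-69, u(4*(-3))) = 4*(-26/3) = -104/3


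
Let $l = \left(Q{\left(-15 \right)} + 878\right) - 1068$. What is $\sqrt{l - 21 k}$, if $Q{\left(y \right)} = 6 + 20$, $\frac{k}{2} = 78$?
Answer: $4 i \sqrt{215} \approx 58.651 i$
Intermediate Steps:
$k = 156$ ($k = 2 \cdot 78 = 156$)
$Q{\left(y \right)} = 26$
$l = -164$ ($l = \left(26 + 878\right) - 1068 = 904 - 1068 = -164$)
$\sqrt{l - 21 k} = \sqrt{-164 - 3276} = \sqrt{-3440} = 4 i \sqrt{215}$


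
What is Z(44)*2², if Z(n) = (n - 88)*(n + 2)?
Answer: -8096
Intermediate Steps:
Z(n) = (-88 + n)*(2 + n)
Z(44)*2² = (-176 + 44² - 86*44)*2² = (-176 + 1936 - 3784)*4 = -2024*4 = -8096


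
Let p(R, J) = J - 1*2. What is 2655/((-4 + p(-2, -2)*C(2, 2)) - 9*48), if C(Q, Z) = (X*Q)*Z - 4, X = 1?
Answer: -2655/436 ≈ -6.0894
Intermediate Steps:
p(R, J) = -2 + J (p(R, J) = J - 2 = -2 + J)
C(Q, Z) = -4 + Q*Z (C(Q, Z) = (1*Q)*Z - 4 = Q*Z - 4 = -4 + Q*Z)
2655/((-4 + p(-2, -2)*C(2, 2)) - 9*48) = 2655/((-4 + (-2 - 2)*(-4 + 2*2)) - 9*48) = 2655/((-4 - 4*(-4 + 4)) - 432) = 2655/((-4 - 4*0) - 432) = 2655/((-4 + 0) - 432) = 2655/(-4 - 432) = 2655/(-436) = 2655*(-1/436) = -2655/436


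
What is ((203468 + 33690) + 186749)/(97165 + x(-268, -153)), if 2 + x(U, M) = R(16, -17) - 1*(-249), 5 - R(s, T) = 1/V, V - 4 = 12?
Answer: 6782512/1558671 ≈ 4.3515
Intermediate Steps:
V = 16 (V = 4 + 12 = 16)
R(s, T) = 79/16 (R(s, T) = 5 - 1/16 = 79/16)
x(U, M) = 4031/16 (x(U, M) = -2 + (79/16 - 1*(-249)) = -2 + (79/16 + 249) = -2 + 4063/16 = 4031/16)
((203468 + 33690) + 186749)/(97165 + x(-268, -153)) = ((203468 + 33690) + 186749)/(97165 + 4031/16) = (237158 + 186749)/(1558671/16) = 423907*(16/1558671) = 6782512/1558671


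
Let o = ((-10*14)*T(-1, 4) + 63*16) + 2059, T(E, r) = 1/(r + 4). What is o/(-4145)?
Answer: -6099/8290 ≈ -0.73571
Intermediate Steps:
T(E, r) = 1/(4 + r)
o = 6099/2 (o = ((-10*14)/(4 + 4) + 63*16) + 2059 = (-140/8 + 1008) + 2059 = (-140*⅛ + 1008) + 2059 = (-35/2 + 1008) + 2059 = 1981/2 + 2059 = 6099/2 ≈ 3049.5)
o/(-4145) = (6099/2)/(-4145) = (6099/2)*(-1/4145) = -6099/8290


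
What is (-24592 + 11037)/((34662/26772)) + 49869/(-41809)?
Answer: -2528997172903/241530593 ≈ -10471.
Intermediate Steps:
(-24592 + 11037)/((34662/26772)) + 49869/(-41809) = -13555/(34662*(1/26772)) + 49869*(-1/41809) = -13555/5777/4462 - 49869/41809 = -13555*4462/5777 - 49869/41809 = -60482410/5777 - 49869/41809 = -2528997172903/241530593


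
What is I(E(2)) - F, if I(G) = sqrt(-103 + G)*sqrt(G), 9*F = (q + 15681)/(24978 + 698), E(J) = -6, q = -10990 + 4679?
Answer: -4685/115542 - sqrt(654) ≈ -25.614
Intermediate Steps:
q = -6311
F = 4685/115542 (F = ((-6311 + 15681)/(24978 + 698))/9 = (9370/25676)/9 = (9370*(1/25676))/9 = (1/9)*(4685/12838) = 4685/115542 ≈ 0.040548)
I(G) = sqrt(G)*sqrt(-103 + G)
I(E(2)) - F = sqrt(-6)*sqrt(-103 - 6) - 1*4685/115542 = (I*sqrt(6))*sqrt(-109) - 4685/115542 = (I*sqrt(6))*(I*sqrt(109)) - 4685/115542 = -sqrt(654) - 4685/115542 = -4685/115542 - sqrt(654)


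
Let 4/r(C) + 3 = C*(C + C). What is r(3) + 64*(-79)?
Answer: -75836/15 ≈ -5055.7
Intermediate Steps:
r(C) = 4/(-3 + 2*C**2) (r(C) = 4/(-3 + C*(C + C)) = 4/(-3 + C*(2*C)) = 4/(-3 + 2*C**2))
r(3) + 64*(-79) = 4/(-3 + 2*3**2) + 64*(-79) = 4/(-3 + 2*9) - 5056 = 4/(-3 + 18) - 5056 = 4/15 - 5056 = -75836/15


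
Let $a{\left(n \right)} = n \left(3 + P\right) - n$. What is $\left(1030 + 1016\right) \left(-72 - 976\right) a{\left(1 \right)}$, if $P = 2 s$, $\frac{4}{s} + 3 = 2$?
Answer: $12865248$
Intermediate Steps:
$s = -4$ ($s = \frac{4}{-3 + 2} = \frac{4}{-1} = 4 \left(-1\right) = -4$)
$P = -8$ ($P = 2 \left(-4\right) = -8$)
$a{\left(n \right)} = - 6 n$ ($a{\left(n \right)} = n \left(3 - 8\right) - n = n \left(-5\right) - n = - 5 n - n = - 6 n$)
$\left(1030 + 1016\right) \left(-72 - 976\right) a{\left(1 \right)} = \left(1030 + 1016\right) \left(-72 - 976\right) \left(\left(-6\right) 1\right) = 2046 \left(-1048\right) \left(-6\right) = \left(-2144208\right) \left(-6\right) = 12865248$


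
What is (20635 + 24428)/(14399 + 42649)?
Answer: 15021/19016 ≈ 0.78991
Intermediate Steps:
(20635 + 24428)/(14399 + 42649) = 45063/57048 = 45063*(1/57048) = 15021/19016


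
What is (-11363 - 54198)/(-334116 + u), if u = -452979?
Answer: 65561/787095 ≈ 0.083295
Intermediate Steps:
(-11363 - 54198)/(-334116 + u) = (-11363 - 54198)/(-334116 - 452979) = -65561/(-787095) = -65561*(-1/787095) = 65561/787095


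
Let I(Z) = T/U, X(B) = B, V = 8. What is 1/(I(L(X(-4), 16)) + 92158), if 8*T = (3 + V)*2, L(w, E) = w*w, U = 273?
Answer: 1092/100636547 ≈ 1.0851e-5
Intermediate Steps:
L(w, E) = w²
T = 11/4 (T = ((3 + 8)*2)/8 = (11*2)/8 = (⅛)*22 = 11/4 ≈ 2.7500)
I(Z) = 11/1092 (I(Z) = (11/4)/273 = (11/4)*(1/273) = 11/1092)
1/(I(L(X(-4), 16)) + 92158) = 1/(11/1092 + 92158) = 1/(100636547/1092) = 1092/100636547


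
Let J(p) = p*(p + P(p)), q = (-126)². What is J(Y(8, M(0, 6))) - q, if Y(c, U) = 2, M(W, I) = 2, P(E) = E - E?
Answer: -15872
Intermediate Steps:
P(E) = 0
q = 15876
J(p) = p² (J(p) = p*(p + 0) = p*p = p²)
J(Y(8, M(0, 6))) - q = 2² - 1*15876 = 4 - 15876 = -15872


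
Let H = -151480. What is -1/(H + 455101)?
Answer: -1/303621 ≈ -3.2936e-6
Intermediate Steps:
-1/(H + 455101) = -1/(-151480 + 455101) = -1/303621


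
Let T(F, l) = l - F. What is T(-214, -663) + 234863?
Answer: 234414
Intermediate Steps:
T(-214, -663) + 234863 = (-663 - 1*(-214)) + 234863 = (-663 + 214) + 234863 = -449 + 234863 = 234414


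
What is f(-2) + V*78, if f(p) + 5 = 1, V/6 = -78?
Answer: -36508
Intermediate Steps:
V = -468 (V = 6*(-78) = -468)
f(p) = -4 (f(p) = -5 + 1 = -4)
f(-2) + V*78 = -4 - 468*78 = -4 - 36504 = -36508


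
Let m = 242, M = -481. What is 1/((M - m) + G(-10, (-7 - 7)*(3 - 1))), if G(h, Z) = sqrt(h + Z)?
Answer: -723/522767 - I*sqrt(38)/522767 ≈ -0.001383 - 1.1792e-5*I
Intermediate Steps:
G(h, Z) = sqrt(Z + h)
1/((M - m) + G(-10, (-7 - 7)*(3 - 1))) = 1/((-481 - 1*242) + sqrt((-7 - 7)*(3 - 1) - 10)) = 1/((-481 - 242) + sqrt(-14*2 - 10)) = 1/(-723 + sqrt(-28 - 10)) = 1/(-723 + sqrt(-38)) = 1/(-723 + I*sqrt(38))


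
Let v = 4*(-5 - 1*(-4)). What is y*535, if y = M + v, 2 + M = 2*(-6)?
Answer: -9630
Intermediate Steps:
v = -4 (v = 4*(-5 + 4) = 4*(-1) = -4)
M = -14 (M = -2 + 2*(-6) = -2 - 12 = -14)
y = -18 (y = -14 - 4 = -18)
y*535 = -18*535 = -9630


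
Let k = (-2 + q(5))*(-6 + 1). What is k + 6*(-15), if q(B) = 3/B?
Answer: -83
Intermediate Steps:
k = 7 (k = (-2 + 3/5)*(-6 + 1) = (-2 + 3*(⅕))*(-5) = (-2 + ⅗)*(-5) = -7/5*(-5) = 7)
k + 6*(-15) = 7 + 6*(-15) = 7 - 90 = -83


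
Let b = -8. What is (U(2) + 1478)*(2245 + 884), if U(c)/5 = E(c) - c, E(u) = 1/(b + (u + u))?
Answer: 18357843/4 ≈ 4.5895e+6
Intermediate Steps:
E(u) = 1/(-8 + 2*u) (E(u) = 1/(-8 + (u + u)) = 1/(-8 + 2*u))
U(c) = -5*c + 5/(2*(-4 + c)) (U(c) = 5*(1/(2*(-4 + c)) - c) = -5*c + 5/(2*(-4 + c)))
(U(2) + 1478)*(2245 + 884) = (5*(1 - 2*2*(-4 + 2))/(2*(-4 + 2)) + 1478)*(2245 + 884) = ((5/2)*(1 - 2*2*(-2))/(-2) + 1478)*3129 = ((5/2)*(-1/2)*(1 + 8) + 1478)*3129 = ((5/2)*(-1/2)*9 + 1478)*3129 = (-45/4 + 1478)*3129 = (5867/4)*3129 = 18357843/4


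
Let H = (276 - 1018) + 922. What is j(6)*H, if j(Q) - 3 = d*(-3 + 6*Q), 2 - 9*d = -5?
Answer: 5160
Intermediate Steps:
d = 7/9 (d = 2/9 - ⅑*(-5) = 2/9 + 5/9 = 7/9 ≈ 0.77778)
H = 180 (H = -742 + 922 = 180)
j(Q) = ⅔ + 14*Q/3 (j(Q) = 3 + 7*(-3 + 6*Q)/9 = 3 + (-7/3 + 14*Q/3) = ⅔ + 14*Q/3)
j(6)*H = (⅔ + (14/3)*6)*180 = (⅔ + 28)*180 = (86/3)*180 = 5160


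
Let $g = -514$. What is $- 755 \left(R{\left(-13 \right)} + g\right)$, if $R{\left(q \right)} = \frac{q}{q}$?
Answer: $387315$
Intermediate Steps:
$R{\left(q \right)} = 1$
$- 755 \left(R{\left(-13 \right)} + g\right) = - 755 \left(1 - 514\right) = \left(-755\right) \left(-513\right) = 387315$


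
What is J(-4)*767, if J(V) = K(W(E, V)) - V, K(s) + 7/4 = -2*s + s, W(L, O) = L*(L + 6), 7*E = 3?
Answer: -75933/196 ≈ -387.41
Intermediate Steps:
E = 3/7 (E = (⅐)*3 = 3/7 ≈ 0.42857)
W(L, O) = L*(6 + L)
K(s) = -7/4 - s (K(s) = -7/4 + (-2*s + s) = -7/4 - s)
J(V) = -883/196 - V (J(V) = (-7/4 - 3*(6 + 3/7)/7) - V = (-7/4 - 3*45/(7*7)) - V = (-7/4 - 1*135/49) - V = (-7/4 - 135/49) - V = -883/196 - V)
J(-4)*767 = (-883/196 - 1*(-4))*767 = (-883/196 + 4)*767 = -99/196*767 = -75933/196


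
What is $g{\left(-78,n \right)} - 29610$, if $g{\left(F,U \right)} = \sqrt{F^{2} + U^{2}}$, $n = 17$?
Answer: $-29610 + \sqrt{6373} \approx -29530.0$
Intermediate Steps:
$g{\left(-78,n \right)} - 29610 = \sqrt{\left(-78\right)^{2} + 17^{2}} - 29610 = \sqrt{6084 + 289} - 29610 = \sqrt{6373} - 29610 = -29610 + \sqrt{6373}$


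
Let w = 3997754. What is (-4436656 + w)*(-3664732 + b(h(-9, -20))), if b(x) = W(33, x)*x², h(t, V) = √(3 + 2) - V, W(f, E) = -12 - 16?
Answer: 1613435352944 + 491570240*√5 ≈ 1.6145e+12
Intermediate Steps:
W(f, E) = -28
h(t, V) = √5 - V
b(x) = -28*x²
(-4436656 + w)*(-3664732 + b(h(-9, -20))) = (-4436656 + 3997754)*(-3664732 - 28*(√5 - 1*(-20))²) = -438902*(-3664732 - 28*(√5 + 20)²) = -438902*(-3664732 - 28*(20 + √5)²) = 1608458204264 + 12289256*(20 + √5)²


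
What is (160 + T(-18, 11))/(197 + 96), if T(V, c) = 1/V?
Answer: 2879/5274 ≈ 0.54589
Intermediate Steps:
(160 + T(-18, 11))/(197 + 96) = (160 + 1/(-18))/(197 + 96) = (160 - 1/18)/293 = (2879/18)*(1/293) = 2879/5274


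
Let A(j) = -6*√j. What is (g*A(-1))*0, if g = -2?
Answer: 0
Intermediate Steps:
(g*A(-1))*0 = -(-12)*√(-1)*0 = -(-12)*I*0 = (12*I)*0 = 0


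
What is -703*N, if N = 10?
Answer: -7030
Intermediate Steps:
-703*N = -703*10 = -7030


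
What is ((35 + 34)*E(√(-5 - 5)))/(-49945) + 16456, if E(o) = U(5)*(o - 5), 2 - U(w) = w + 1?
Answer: 164378708/9989 + 276*I*√10/49945 ≈ 16456.0 + 0.017475*I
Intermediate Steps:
U(w) = 1 - w (U(w) = 2 - (w + 1) = 2 - (1 + w) = 2 + (-1 - w) = 1 - w)
E(o) = 20 - 4*o (E(o) = (1 - 1*5)*(o - 5) = (1 - 5)*(-5 + o) = -4*(-5 + o) = 20 - 4*o)
((35 + 34)*E(√(-5 - 5)))/(-49945) + 16456 = ((35 + 34)*(20 - 4*√(-5 - 5)))/(-49945) + 16456 = (69*(20 - 4*I*√10))*(-1/49945) + 16456 = (1380 - 276*I*√10)*(-1/49945) + 16456 = (-276/9989 + 276*I*√10/49945) + 16456 = 164378708/9989 + 276*I*√10/49945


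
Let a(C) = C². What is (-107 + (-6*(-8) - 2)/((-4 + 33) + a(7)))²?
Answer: 17222500/1521 ≈ 11323.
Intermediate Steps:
(-107 + (-6*(-8) - 2)/((-4 + 33) + a(7)))² = (-107 + (-6*(-8) - 2)/((-4 + 33) + 7²))² = (-107 + (48 - 2)/(29 + 49))² = (-107 + 46/78)² = (-107 + 46*(1/78))² = (-107 + 23/39)² = (-4150/39)² = 17222500/1521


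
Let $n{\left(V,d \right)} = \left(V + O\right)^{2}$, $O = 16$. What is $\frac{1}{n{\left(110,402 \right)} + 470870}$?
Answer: $\frac{1}{486746} \approx 2.0545 \cdot 10^{-6}$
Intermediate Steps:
$n{\left(V,d \right)} = \left(16 + V\right)^{2}$ ($n{\left(V,d \right)} = \left(V + 16\right)^{2} = \left(16 + V\right)^{2}$)
$\frac{1}{n{\left(110,402 \right)} + 470870} = \frac{1}{\left(16 + 110\right)^{2} + 470870} = \frac{1}{126^{2} + 470870} = \frac{1}{15876 + 470870} = \frac{1}{486746}$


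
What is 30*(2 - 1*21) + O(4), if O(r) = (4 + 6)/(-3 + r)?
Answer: -560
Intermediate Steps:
O(r) = 10/(-3 + r)
30*(2 - 1*21) + O(4) = 30*(2 - 1*21) + 10/(-3 + 4) = 30*(2 - 21) + 10/1 = 30*(-19) + 10*1 = -570 + 10 = -560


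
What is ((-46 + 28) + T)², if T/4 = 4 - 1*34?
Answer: 19044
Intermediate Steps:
T = -120 (T = 4*(4 - 1*34) = 4*(4 - 34) = 4*(-30) = -120)
((-46 + 28) + T)² = ((-46 + 28) - 120)² = (-18 - 120)² = (-138)² = 19044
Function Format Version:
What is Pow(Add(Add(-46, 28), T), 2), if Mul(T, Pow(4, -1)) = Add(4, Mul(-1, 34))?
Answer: 19044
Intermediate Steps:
T = -120 (T = Mul(4, Add(4, Mul(-1, 34))) = Mul(4, Add(4, -34)) = Mul(4, -30) = -120)
Pow(Add(Add(-46, 28), T), 2) = Pow(Add(Add(-46, 28), -120), 2) = Pow(Add(-18, -120), 2) = Pow(-138, 2) = 19044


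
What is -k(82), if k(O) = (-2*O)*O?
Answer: 13448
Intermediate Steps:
k(O) = -2*O²
-k(82) = -(-2)*82² = -(-2)*6724 = -1*(-13448) = 13448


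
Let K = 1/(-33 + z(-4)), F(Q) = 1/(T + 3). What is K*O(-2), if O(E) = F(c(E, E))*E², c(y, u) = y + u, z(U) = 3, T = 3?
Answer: -1/45 ≈ -0.022222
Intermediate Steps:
c(y, u) = u + y
F(Q) = ⅙ (F(Q) = 1/(3 + 3) = 1/6 = ⅙)
O(E) = E²/6
K = -1/30 (K = 1/(-33 + 3) = 1/(-30) = -1/30 ≈ -0.033333)
K*O(-2) = -(-2)²/180 = -4/180 = -1/30*⅔ = -1/45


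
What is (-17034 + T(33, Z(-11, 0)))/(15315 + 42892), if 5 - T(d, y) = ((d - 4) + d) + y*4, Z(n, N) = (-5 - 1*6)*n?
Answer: -17575/58207 ≈ -0.30194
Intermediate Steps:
Z(n, N) = -11*n (Z(n, N) = (-5 - 6)*n = -11*n)
T(d, y) = 9 - 4*y - 2*d (T(d, y) = 5 - (((d - 4) + d) + y*4) = 5 - (((-4 + d) + d) + 4*y) = 5 - ((-4 + 2*d) + 4*y) = 5 - (-4 + 2*d + 4*y) = 5 + (4 - 4*y - 2*d) = 9 - 4*y - 2*d)
(-17034 + T(33, Z(-11, 0)))/(15315 + 42892) = (-17034 + (9 - (-44)*(-11) - 2*33))/(15315 + 42892) = (-17034 + (9 - 4*121 - 66))/58207 = (-17034 + (9 - 484 - 66))*(1/58207) = (-17034 - 541)*(1/58207) = -17575*1/58207 = -17575/58207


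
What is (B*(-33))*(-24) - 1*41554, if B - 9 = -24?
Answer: -53434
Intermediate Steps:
B = -15 (B = 9 - 24 = -15)
(B*(-33))*(-24) - 1*41554 = -15*(-33)*(-24) - 1*41554 = 495*(-24) - 41554 = -11880 - 41554 = -53434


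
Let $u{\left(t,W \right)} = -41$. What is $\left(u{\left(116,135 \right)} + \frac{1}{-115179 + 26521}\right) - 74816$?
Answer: $- \frac{6636671907}{88658} \approx -74857.0$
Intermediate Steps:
$\left(u{\left(116,135 \right)} + \frac{1}{-115179 + 26521}\right) - 74816 = \left(-41 + \frac{1}{-115179 + 26521}\right) - 74816 = \left(-41 + \frac{1}{-88658}\right) - 74816 = \left(-41 - \frac{1}{88658}\right) - 74816 = - \frac{3634979}{88658} - 74816 = - \frac{6636671907}{88658}$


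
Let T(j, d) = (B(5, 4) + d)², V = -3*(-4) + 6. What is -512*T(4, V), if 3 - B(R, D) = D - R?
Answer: -247808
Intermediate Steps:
V = 18 (V = 12 + 6 = 18)
B(R, D) = 3 + R - D (B(R, D) = 3 - (D - R) = 3 + (R - D) = 3 + R - D)
T(j, d) = (4 + d)² (T(j, d) = ((3 + 5 - 1*4) + d)² = ((3 + 5 - 4) + d)² = (4 + d)²)
-512*T(4, V) = -512*(4 + 18)² = -512*22² = -512*484 = -247808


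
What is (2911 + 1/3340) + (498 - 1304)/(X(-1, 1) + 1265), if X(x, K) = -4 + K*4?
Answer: 491863013/169004 ≈ 2910.4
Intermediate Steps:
X(x, K) = -4 + 4*K
(2911 + 1/3340) + (498 - 1304)/(X(-1, 1) + 1265) = (2911 + 1/3340) + (498 - 1304)/((-4 + 4*1) + 1265) = (2911 + 1/3340) - 806/((-4 + 4) + 1265) = 9722741/3340 - 806/(0 + 1265) = 9722741/3340 - 806/1265 = 491863013/169004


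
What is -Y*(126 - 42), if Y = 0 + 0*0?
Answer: 0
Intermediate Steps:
Y = 0 (Y = 0 + 0 = 0)
-Y*(126 - 42) = -0*(126 - 42) = -0*84 = -1*0 = 0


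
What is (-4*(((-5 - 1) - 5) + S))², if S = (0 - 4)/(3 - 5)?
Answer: 1296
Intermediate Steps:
S = 2 (S = -4/(-2) = -4*(-½) = 2)
(-4*(((-5 - 1) - 5) + S))² = (-4*(((-5 - 1) - 5) + 2))² = (-4*((-6 - 5) + 2))² = (-4*(-11 + 2))² = (-4*(-9))² = 36² = 1296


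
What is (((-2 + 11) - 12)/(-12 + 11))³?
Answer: 27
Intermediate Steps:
(((-2 + 11) - 12)/(-12 + 11))³ = ((9 - 12)/(-1))³ = (-3*(-1))³ = 3³ = 27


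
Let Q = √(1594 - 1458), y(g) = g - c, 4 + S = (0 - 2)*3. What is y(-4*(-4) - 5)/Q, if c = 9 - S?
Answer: -2*√34/17 ≈ -0.68599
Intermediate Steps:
S = -10 (S = -4 + (0 - 2)*3 = -4 - 2*3 = -4 - 6 = -10)
c = 19 (c = 9 - 1*(-10) = 9 + 10 = 19)
y(g) = -19 + g (y(g) = g - 1*19 = g - 19 = -19 + g)
Q = 2*√34 (Q = √136 = 2*√34 ≈ 11.662)
y(-4*(-4) - 5)/Q = (-19 + (-4*(-4) - 5))/((2*√34)) = (-19 + (16 - 5))*(√34/68) = (-19 + 11)*(√34/68) = -2*√34/17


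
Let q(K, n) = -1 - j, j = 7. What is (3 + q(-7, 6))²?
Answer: 25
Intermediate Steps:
q(K, n) = -8 (q(K, n) = -1 - 1*7 = -1 - 7 = -8)
(3 + q(-7, 6))² = (3 - 8)² = (-5)² = 25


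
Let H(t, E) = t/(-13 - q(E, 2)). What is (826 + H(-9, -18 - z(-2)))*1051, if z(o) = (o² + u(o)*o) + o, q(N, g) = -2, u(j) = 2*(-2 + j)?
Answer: 9558845/11 ≈ 8.6899e+5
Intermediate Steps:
u(j) = -4 + 2*j
z(o) = o + o² + o*(-4 + 2*o) (z(o) = (o² + (-4 + 2*o)*o) + o = (o² + o*(-4 + 2*o)) + o = o + o² + o*(-4 + 2*o))
H(t, E) = -t/11 (H(t, E) = t/(-13 - 1*(-2)) = t/(-13 + 2) = t/(-11) = t*(-1/11) = -t/11)
(826 + H(-9, -18 - z(-2)))*1051 = (826 - 1/11*(-9))*1051 = (826 + 9/11)*1051 = (9095/11)*1051 = 9558845/11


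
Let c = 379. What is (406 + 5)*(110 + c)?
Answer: 200979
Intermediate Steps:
(406 + 5)*(110 + c) = (406 + 5)*(110 + 379) = 411*489 = 200979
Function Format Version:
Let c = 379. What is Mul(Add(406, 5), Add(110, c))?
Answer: 200979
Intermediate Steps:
Mul(Add(406, 5), Add(110, c)) = Mul(Add(406, 5), Add(110, 379)) = Mul(411, 489) = 200979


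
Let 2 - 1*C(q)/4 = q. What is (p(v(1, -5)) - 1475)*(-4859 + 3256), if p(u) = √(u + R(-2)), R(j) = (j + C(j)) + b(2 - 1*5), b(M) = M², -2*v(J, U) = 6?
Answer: 2364425 - 3206*√5 ≈ 2.3573e+6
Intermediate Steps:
v(J, U) = -3 (v(J, U) = -½*6 = -3)
C(q) = 8 - 4*q
R(j) = 17 - 3*j (R(j) = (j + (8 - 4*j)) + (2 - 1*5)² = (8 - 3*j) + (2 - 5)² = (8 - 3*j) + (-3)² = (8 - 3*j) + 9 = 17 - 3*j)
p(u) = √(23 + u) (p(u) = √(u + (17 - 3*(-2))) = √(u + (17 + 6)) = √(u + 23) = √(23 + u))
(p(v(1, -5)) - 1475)*(-4859 + 3256) = (√(23 - 3) - 1475)*(-4859 + 3256) = (√20 - 1475)*(-1603) = (2*√5 - 1475)*(-1603) = (-1475 + 2*√5)*(-1603) = 2364425 - 3206*√5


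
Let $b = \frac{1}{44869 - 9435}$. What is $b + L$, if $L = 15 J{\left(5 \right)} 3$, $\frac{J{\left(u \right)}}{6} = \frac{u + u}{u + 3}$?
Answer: $\frac{5979488}{17717} \approx 337.5$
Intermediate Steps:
$J{\left(u \right)} = \frac{12 u}{3 + u}$ ($J{\left(u \right)} = 6 \frac{u + u}{u + 3} = 6 \frac{2 u}{3 + u} = \frac{12 u}{3 + u}$)
$b = \frac{1}{35434} \approx 2.8221 \cdot 10^{-5}$
$L = \frac{675}{2}$ ($L = 15 \cdot 12 \cdot 5 \frac{1}{3 + 5} \cdot 3 = 15 \cdot 12 \cdot 5 \cdot \frac{1}{8} \cdot 3 = 15 \cdot \frac{15}{2} \cdot 3 = \frac{225}{2} \cdot 3 = \frac{675}{2} \approx 337.5$)
$b + L = \frac{1}{35434} + \frac{675}{2} = \frac{5979488}{17717}$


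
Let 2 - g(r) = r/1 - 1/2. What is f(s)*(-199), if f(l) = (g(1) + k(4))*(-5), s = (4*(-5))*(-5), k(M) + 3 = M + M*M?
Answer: 36815/2 ≈ 18408.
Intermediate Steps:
k(M) = -3 + M + M**2 (k(M) = -3 + (M + M*M) = -3 + (M + M**2) = -3 + M + M**2)
s = 100 (s = -20*(-5) = 100)
g(r) = 5/2 - r (g(r) = 2 - (r/1 - 1/2) = 2 - (r*1 - 1*1/2) = 2 - (r - 1/2) = 2 - (-1/2 + r) = 2 + (1/2 - r) = 5/2 - r)
f(l) = -185/2 (f(l) = ((5/2 - 1*1) + (-3 + 4 + 4**2))*(-5) = ((5/2 - 1) + (-3 + 4 + 16))*(-5) = (3/2 + 17)*(-5) = (37/2)*(-5) = -185/2)
f(s)*(-199) = -185/2*(-199) = 36815/2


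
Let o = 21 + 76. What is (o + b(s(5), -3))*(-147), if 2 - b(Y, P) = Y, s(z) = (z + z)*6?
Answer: -5733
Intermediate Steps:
s(z) = 12*z (s(z) = (2*z)*6 = 12*z)
o = 97
b(Y, P) = 2 - Y
(o + b(s(5), -3))*(-147) = (97 + (2 - 12*5))*(-147) = (97 + (2 - 1*60))*(-147) = (97 + (2 - 60))*(-147) = (97 - 58)*(-147) = 39*(-147) = -5733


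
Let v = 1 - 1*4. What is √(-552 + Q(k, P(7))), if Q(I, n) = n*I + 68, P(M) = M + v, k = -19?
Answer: 4*I*√35 ≈ 23.664*I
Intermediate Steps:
v = -3 (v = 1 - 4 = -3)
P(M) = -3 + M (P(M) = M - 3 = -3 + M)
Q(I, n) = 68 + I*n (Q(I, n) = I*n + 68 = 68 + I*n)
√(-552 + Q(k, P(7))) = √(-552 + (68 - 19*(-3 + 7))) = √(-552 + (68 - 19*4)) = √(-552 + (68 - 76)) = √(-552 - 8) = √(-560) = 4*I*√35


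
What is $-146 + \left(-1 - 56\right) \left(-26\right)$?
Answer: $1336$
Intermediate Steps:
$-146 + \left(-1 - 56\right) \left(-26\right) = -146 - -1482 = -146 + 1482 = 1336$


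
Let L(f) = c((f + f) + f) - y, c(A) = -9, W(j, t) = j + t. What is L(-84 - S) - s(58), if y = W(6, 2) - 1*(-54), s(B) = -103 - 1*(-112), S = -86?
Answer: -80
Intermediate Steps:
s(B) = 9 (s(B) = -103 + 112 = 9)
y = 62 (y = (6 + 2) - 1*(-54) = 8 + 54 = 62)
L(f) = -71 (L(f) = -9 - 1*62 = -9 - 62 = -71)
L(-84 - S) - s(58) = -71 - 1*9 = -71 - 9 = -80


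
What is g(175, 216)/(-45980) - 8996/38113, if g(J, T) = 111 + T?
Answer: -426099031/1752435740 ≈ -0.24315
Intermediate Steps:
g(175, 216)/(-45980) - 8996/38113 = (111 + 216)/(-45980) - 8996/38113 = 327*(-1/45980) - 8996*1/38113 = -327/45980 - 8996/38113 = -426099031/1752435740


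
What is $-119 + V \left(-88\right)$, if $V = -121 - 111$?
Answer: $20297$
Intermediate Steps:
$V = -232$
$-119 + V \left(-88\right) = -119 - -20416 = -119 + 20416 = 20297$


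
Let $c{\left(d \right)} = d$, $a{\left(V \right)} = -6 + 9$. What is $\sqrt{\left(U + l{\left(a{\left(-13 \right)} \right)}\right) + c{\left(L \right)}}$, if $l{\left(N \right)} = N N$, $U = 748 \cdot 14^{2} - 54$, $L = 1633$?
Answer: $2 \sqrt{37049} \approx 384.96$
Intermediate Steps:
$a{\left(V \right)} = 3$
$U = 146554$ ($U = 748 \cdot 196 - 54 = 146608 - 54 = 146554$)
$l{\left(N \right)} = N^{2}$
$\sqrt{\left(U + l{\left(a{\left(-13 \right)} \right)}\right) + c{\left(L \right)}} = \sqrt{\left(146554 + 3^{2}\right) + 1633} = \sqrt{\left(146554 + 9\right) + 1633} = \sqrt{146563 + 1633} = \sqrt{148196} = 2 \sqrt{37049}$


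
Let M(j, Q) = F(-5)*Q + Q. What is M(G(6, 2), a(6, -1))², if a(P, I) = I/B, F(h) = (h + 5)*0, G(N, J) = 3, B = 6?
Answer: 1/36 ≈ 0.027778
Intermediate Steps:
F(h) = 0 (F(h) = (5 + h)*0 = 0)
a(P, I) = I/6
M(j, Q) = Q (M(j, Q) = 0*Q + Q = 0 + Q = Q)
M(G(6, 2), a(6, -1))² = ((⅙)*(-1))² = (-⅙)² = 1/36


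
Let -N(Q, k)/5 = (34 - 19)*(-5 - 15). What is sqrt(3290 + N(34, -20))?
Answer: sqrt(4790) ≈ 69.210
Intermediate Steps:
N(Q, k) = 1500 (N(Q, k) = -5*(34 - 19)*(-5 - 15) = -75*(-20) = -5*(-300) = 1500)
sqrt(3290 + N(34, -20)) = sqrt(3290 + 1500) = sqrt(4790)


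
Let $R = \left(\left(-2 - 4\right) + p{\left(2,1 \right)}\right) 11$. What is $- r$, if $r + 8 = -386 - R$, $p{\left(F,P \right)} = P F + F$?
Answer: $372$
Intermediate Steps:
$p{\left(F,P \right)} = F + F P$ ($p{\left(F,P \right)} = F P + F = F + F P$)
$R = -22$ ($R = \left(\left(-2 - 4\right) + 2 \left(1 + 1\right)\right) 11 = \left(-6 + 2 \cdot 2\right) 11 = \left(-6 + 4\right) 11 = \left(-2\right) 11 = -22$)
$r = -372$ ($r = -8 - 364 = -372$)
$- r = \left(-1\right) \left(-372\right) = 372$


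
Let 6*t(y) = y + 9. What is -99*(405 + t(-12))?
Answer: -80091/2 ≈ -40046.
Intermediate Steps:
t(y) = 3/2 + y/6 (t(y) = (y + 9)/6 = (9 + y)/6 = 3/2 + y/6)
-99*(405 + t(-12)) = -99*(405 + (3/2 + (⅙)*(-12))) = -99*(405 + (3/2 - 2)) = -99*(405 - ½) = -99*809/2 = -80091/2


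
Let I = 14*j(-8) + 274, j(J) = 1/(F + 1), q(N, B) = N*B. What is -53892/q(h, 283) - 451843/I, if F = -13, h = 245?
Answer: -188059427634/113501395 ≈ -1656.9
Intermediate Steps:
q(N, B) = B*N
j(J) = -1/12 (j(J) = 1/(-13 + 1) = 1/(-12) = -1/12)
I = 1637/6 (I = 14*(-1/12) + 274 = -7/6 + 274 = 1637/6 ≈ 272.83)
-53892/q(h, 283) - 451843/I = -53892/(283*245) - 451843/1637/6 = -53892/69335 - 451843*6/1637 = -53892*1/69335 - 2711058/1637 = -53892/69335 - 2711058/1637 = -188059427634/113501395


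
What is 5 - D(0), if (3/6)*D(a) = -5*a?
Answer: 5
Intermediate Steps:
D(a) = -10*a (D(a) = 2*(-5*a) = -10*a)
5 - D(0) = 5 - (-10)*0 = 5 - 1*0 = 5 + 0 = 5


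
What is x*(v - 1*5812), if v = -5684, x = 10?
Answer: -114960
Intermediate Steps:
x*(v - 1*5812) = 10*(-5684 - 1*5812) = 10*(-5684 - 5812) = 10*(-11496) = -114960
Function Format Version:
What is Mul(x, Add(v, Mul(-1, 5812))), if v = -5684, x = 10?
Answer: -114960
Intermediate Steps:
Mul(x, Add(v, Mul(-1, 5812))) = Mul(10, Add(-5684, Mul(-1, 5812))) = Mul(10, Add(-5684, -5812)) = Mul(10, -11496) = -114960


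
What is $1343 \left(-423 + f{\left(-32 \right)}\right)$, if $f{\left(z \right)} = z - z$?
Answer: $-568089$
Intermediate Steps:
$f{\left(z \right)} = 0$
$1343 \left(-423 + f{\left(-32 \right)}\right) = 1343 \left(-423 + 0\right) = 1343 \left(-423\right) = -568089$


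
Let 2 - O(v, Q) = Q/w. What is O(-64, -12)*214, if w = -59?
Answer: 22684/59 ≈ 384.47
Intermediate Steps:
O(v, Q) = 2 + Q/59 (O(v, Q) = 2 - Q/(-59) = 2 - Q*(-1)/59 = 2 - (-1)*Q/59 = 2 + Q/59)
O(-64, -12)*214 = (2 + (1/59)*(-12))*214 = (2 - 12/59)*214 = (106/59)*214 = 22684/59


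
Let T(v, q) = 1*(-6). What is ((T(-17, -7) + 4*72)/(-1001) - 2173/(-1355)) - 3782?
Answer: -5127941547/1356355 ≈ -3780.7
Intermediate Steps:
T(v, q) = -6
((T(-17, -7) + 4*72)/(-1001) - 2173/(-1355)) - 3782 = ((-6 + 4*72)/(-1001) - 2173/(-1355)) - 3782 = ((-6 + 288)*(-1/1001) - 2173*(-1/1355)) - 3782 = (282*(-1/1001) + 2173/1355) - 3782 = (-282/1001 + 2173/1355) - 3782 = 1793063/1356355 - 3782 = -5127941547/1356355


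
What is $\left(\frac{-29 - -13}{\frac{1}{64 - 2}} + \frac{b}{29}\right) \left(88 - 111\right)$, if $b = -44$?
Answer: $\frac{662676}{29} \approx 22851.0$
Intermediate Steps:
$\left(\frac{-29 - -13}{\frac{1}{64 - 2}} + \frac{b}{29}\right) \left(88 - 111\right) = \left(\frac{-29 - -13}{\frac{1}{64 - 2}} - \frac{44}{29}\right) \left(88 - 111\right) = \left(\frac{-29 + 13}{\frac{1}{62}} - \frac{44}{29}\right) \left(-23\right) = \left(- 16 \frac{1}{\frac{1}{62}} - \frac{44}{29}\right) \left(-23\right) = \left(\left(-16\right) 62 - \frac{44}{29}\right) \left(-23\right) = \left(-992 - \frac{44}{29}\right) \left(-23\right) = \left(- \frac{28812}{29}\right) \left(-23\right) = \frac{662676}{29}$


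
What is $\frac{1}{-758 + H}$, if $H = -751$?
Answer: $- \frac{1}{1509} \approx -0.00066269$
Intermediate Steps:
$\frac{1}{-758 + H} = \frac{1}{-758 - 751} = \frac{1}{-1509} = - \frac{1}{1509}$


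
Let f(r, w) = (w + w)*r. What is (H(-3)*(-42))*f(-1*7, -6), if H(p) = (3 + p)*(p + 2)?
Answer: 0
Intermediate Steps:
H(p) = (2 + p)*(3 + p) (H(p) = (3 + p)*(2 + p) = (2 + p)*(3 + p))
f(r, w) = 2*r*w (f(r, w) = (2*w)*r = 2*r*w)
(H(-3)*(-42))*f(-1*7, -6) = ((6 + (-3)² + 5*(-3))*(-42))*(2*(-1*7)*(-6)) = ((6 + 9 - 15)*(-42))*(2*(-7)*(-6)) = (0*(-42))*84 = 0*84 = 0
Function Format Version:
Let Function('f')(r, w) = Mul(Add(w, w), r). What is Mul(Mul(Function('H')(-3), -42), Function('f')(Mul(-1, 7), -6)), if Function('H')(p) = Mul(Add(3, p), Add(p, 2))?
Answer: 0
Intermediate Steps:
Function('H')(p) = Mul(Add(2, p), Add(3, p)) (Function('H')(p) = Mul(Add(3, p), Add(2, p)) = Mul(Add(2, p), Add(3, p)))
Function('f')(r, w) = Mul(2, r, w) (Function('f')(r, w) = Mul(Mul(2, w), r) = Mul(2, r, w))
Mul(Mul(Function('H')(-3), -42), Function('f')(Mul(-1, 7), -6)) = Mul(Mul(Add(6, Pow(-3, 2), Mul(5, -3)), -42), Mul(2, Mul(-1, 7), -6)) = Mul(Mul(Add(6, 9, -15), -42), Mul(2, -7, -6)) = Mul(Mul(0, -42), 84) = Mul(0, 84) = 0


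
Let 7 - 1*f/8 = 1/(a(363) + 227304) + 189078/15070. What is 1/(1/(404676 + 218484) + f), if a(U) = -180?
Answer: -1974931758360/87634092043691 ≈ -0.022536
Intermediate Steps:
f = -18984855982/427844835 (f = 56 - 8*(1/(-180 + 227304) + 189078/15070) = 56 - 8*(1/227124 + 189078*(1/15070)) = 56 - 8*(1/227124 + 94539/7535) = 56 - 8*21472083371/1711379340 = 56 - 42944166742/427844835 = -18984855982/427844835 ≈ -44.373)
1/(1/(404676 + 218484) + f) = 1/(1/(404676 + 218484) - 18984855982/427844835) = 1/(1/623160 - 18984855982/427844835) = 1/(-87634092043691/1974931758360) = -1974931758360/87634092043691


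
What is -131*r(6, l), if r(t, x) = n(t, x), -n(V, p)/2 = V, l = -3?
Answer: 1572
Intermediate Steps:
n(V, p) = -2*V
r(t, x) = -2*t
-131*r(6, l) = -(-262)*6 = -131*(-12) = 1572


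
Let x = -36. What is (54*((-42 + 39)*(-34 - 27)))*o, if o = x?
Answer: -355752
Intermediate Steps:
o = -36
(54*((-42 + 39)*(-34 - 27)))*o = (54*((-42 + 39)*(-34 - 27)))*(-36) = (54*(-3*(-61)))*(-36) = (54*183)*(-36) = 9882*(-36) = -355752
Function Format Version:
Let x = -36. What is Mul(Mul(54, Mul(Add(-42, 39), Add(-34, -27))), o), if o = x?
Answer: -355752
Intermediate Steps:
o = -36
Mul(Mul(54, Mul(Add(-42, 39), Add(-34, -27))), o) = Mul(Mul(54, Mul(Add(-42, 39), Add(-34, -27))), -36) = Mul(Mul(54, Mul(-3, -61)), -36) = Mul(Mul(54, 183), -36) = Mul(9882, -36) = -355752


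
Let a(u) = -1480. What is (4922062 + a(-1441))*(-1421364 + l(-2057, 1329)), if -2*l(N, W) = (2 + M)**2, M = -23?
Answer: -6995023102179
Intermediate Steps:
l(N, W) = -441/2 (l(N, W) = -(2 - 23)**2/2 = -1/2*(-21)**2 = -1/2*441 = -441/2)
(4922062 + a(-1441))*(-1421364 + l(-2057, 1329)) = (4922062 - 1480)*(-1421364 - 441/2) = 4920582*(-2843169/2) = -6995023102179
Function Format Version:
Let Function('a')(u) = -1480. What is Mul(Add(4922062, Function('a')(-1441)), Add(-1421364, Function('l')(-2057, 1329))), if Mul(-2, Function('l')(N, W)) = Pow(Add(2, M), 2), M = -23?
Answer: -6995023102179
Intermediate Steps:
Function('l')(N, W) = Rational(-441, 2) (Function('l')(N, W) = Mul(Rational(-1, 2), Pow(Add(2, -23), 2)) = Mul(Rational(-1, 2), Pow(-21, 2)) = Mul(Rational(-1, 2), 441) = Rational(-441, 2))
Mul(Add(4922062, Function('a')(-1441)), Add(-1421364, Function('l')(-2057, 1329))) = Mul(Add(4922062, -1480), Add(-1421364, Rational(-441, 2))) = Mul(4920582, Rational(-2843169, 2)) = -6995023102179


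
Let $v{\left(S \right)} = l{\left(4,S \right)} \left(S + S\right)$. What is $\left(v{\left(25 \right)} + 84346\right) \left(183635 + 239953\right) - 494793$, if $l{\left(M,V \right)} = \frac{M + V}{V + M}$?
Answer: $35748638055$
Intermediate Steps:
$l{\left(M,V \right)} = 1$ ($l{\left(M,V \right)} = \frac{M + V}{M + V} = 1$)
$v{\left(S \right)} = 2 S$ ($v{\left(S \right)} = 1 \left(S + S\right) = 1 \cdot 2 S = 2 S$)
$\left(v{\left(25 \right)} + 84346\right) \left(183635 + 239953\right) - 494793 = \left(2 \cdot 25 + 84346\right) \left(183635 + 239953\right) - 494793 = \left(50 + 84346\right) 423588 - 494793 = 84396 \cdot 423588 - 494793 = 35749132848 - 494793 = 35748638055$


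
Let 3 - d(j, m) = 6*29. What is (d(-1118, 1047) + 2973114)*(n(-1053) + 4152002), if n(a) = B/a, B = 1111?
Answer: 160467607887485/13 ≈ 1.2344e+13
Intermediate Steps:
n(a) = 1111/a
d(j, m) = -171 (d(j, m) = 3 - 6*29 = 3 - 1*174 = 3 - 174 = -171)
(d(-1118, 1047) + 2973114)*(n(-1053) + 4152002) = (-171 + 2973114)*(1111/(-1053) + 4152002) = 2972943*(1111*(-1/1053) + 4152002) = 2972943*(-1111/1053 + 4152002) = 2972943*(4372056995/1053) = 160467607887485/13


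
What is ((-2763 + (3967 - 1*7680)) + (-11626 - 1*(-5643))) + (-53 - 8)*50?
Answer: -15509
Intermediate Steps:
((-2763 + (3967 - 1*7680)) + (-11626 - 1*(-5643))) + (-53 - 8)*50 = ((-2763 + (3967 - 7680)) + (-11626 + 5643)) - 61*50 = ((-2763 - 3713) - 5983) - 3050 = (-6476 - 5983) - 3050 = -12459 - 3050 = -15509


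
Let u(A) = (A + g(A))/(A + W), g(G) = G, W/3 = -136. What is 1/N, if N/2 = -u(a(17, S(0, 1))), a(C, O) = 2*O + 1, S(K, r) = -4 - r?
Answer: -139/12 ≈ -11.583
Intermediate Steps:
W = -408 (W = 3*(-136) = -408)
a(C, O) = 1 + 2*O
u(A) = 2*A/(-408 + A) (u(A) = (A + A)/(A - 408) = (2*A)/(-408 + A) = 2*A/(-408 + A))
N = -12/139 (N = 2*(-2*(1 + 2*(-4 - 1*1))/(-408 + (1 + 2*(-4 - 1*1)))) = 2*(-2*(1 + 2*(-4 - 1))/(-408 + (1 + 2*(-4 - 1)))) = 2*(-2*(1 + 2*(-5))/(-408 + (1 + 2*(-5)))) = 2*(-2*(1 - 10)/(-408 + (1 - 10))) = 2*(-2*(-9)/(-408 - 9)) = 2*(-2*(-9)/(-417)) = 2*(-2*(-9)*(-1)/417) = 2*(-1*6/139) = 2*(-6/139) = -12/139 ≈ -0.086331)
1/N = 1/(-12/139) = -139/12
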